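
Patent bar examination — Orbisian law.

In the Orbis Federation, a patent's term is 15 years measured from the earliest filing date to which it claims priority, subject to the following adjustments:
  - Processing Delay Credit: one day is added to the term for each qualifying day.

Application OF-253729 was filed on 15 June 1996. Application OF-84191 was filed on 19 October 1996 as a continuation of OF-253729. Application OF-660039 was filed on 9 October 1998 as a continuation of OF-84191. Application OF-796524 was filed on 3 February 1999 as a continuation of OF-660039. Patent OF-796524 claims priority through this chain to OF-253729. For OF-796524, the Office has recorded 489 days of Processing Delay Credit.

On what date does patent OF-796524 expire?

October 16, 2012

Earliest priority filing: 15 June 1996.
Base term: 15 June 1996 + 15 years → 15 June 2011.
Processing Delay Credit: +489 days → 16 October 2012.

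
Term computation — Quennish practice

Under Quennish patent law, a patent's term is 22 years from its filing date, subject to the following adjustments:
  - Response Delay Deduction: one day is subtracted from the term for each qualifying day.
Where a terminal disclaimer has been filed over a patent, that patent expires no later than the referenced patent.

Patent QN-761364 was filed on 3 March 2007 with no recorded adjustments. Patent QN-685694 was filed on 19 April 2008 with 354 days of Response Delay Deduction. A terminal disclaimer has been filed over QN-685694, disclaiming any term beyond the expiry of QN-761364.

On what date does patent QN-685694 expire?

2029-03-03

Natural term of QN-685694:
  Base: filing + 22 years → 19 April 2030.
  Response Delay Deduction: −354 days → 30 April 2029.
Expiry of referenced patent QN-761364:
  Base: filing + 22 years → 3 March 2029.
Terminal disclaimer: QN-685694 expires on the earlier of 30 April 2029 and 3 March 2029.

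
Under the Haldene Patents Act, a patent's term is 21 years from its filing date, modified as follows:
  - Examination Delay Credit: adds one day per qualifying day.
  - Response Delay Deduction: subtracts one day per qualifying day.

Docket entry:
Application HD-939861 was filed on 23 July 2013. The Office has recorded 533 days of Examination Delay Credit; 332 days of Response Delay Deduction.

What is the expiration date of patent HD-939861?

2035-02-09

Base term: filing date + 21 years → 23 July 2034.
Examination Delay Credit: +533 days → 7 January 2036.
Response Delay Deduction: −332 days → 9 February 2035.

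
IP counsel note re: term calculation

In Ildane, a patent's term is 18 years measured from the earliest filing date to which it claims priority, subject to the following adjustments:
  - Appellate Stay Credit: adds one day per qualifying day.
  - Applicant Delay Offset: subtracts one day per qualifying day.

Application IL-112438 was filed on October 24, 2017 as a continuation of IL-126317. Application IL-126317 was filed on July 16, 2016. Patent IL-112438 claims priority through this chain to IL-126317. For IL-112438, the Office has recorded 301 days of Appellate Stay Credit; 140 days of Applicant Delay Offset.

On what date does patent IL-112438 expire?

Earliest priority filing: 16 July 2016.
Base term: 16 July 2016 + 18 years → 16 July 2034.
Appellate Stay Credit: +301 days → 13 May 2035.
Applicant Delay Offset: −140 days → 24 December 2034.

2034-12-24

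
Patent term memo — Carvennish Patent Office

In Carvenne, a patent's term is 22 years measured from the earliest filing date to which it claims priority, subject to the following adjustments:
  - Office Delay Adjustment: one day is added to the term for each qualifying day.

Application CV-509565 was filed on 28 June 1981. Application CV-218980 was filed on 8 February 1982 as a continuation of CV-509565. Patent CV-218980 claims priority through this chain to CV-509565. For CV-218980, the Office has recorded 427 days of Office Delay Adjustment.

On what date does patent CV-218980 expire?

August 28, 2004

Earliest priority filing: 28 June 1981.
Base term: 28 June 1981 + 22 years → 28 June 2003.
Office Delay Adjustment: +427 days → 28 August 2004.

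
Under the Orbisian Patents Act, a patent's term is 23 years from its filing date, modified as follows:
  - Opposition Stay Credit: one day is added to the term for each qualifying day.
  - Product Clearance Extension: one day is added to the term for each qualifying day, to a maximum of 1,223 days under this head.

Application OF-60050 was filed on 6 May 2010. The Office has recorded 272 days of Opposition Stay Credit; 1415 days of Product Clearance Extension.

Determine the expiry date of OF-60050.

Base term: filing date + 23 years → 6 May 2033.
Opposition Stay Credit: +272 days → 2 February 2034.
Product Clearance Extension: 1415 days claimed exceeds the 1223-day cap, so +1223 days → 9 June 2037.

2037-06-09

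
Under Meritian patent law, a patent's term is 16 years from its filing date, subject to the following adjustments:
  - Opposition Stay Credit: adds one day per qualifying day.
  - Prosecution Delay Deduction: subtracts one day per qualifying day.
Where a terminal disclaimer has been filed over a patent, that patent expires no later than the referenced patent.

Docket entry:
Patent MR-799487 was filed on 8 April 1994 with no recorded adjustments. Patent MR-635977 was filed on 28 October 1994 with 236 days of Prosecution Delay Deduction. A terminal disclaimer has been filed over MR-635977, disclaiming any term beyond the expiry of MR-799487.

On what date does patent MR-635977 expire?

March 6, 2010

Natural term of MR-635977:
  Base: filing + 16 years → 28 October 2010.
  Prosecution Delay Deduction: −236 days → 6 March 2010.
Expiry of referenced patent MR-799487:
  Base: filing + 16 years → 8 April 2010.
Terminal disclaimer: MR-635977 expires on the earlier of 6 March 2010 and 8 April 2010.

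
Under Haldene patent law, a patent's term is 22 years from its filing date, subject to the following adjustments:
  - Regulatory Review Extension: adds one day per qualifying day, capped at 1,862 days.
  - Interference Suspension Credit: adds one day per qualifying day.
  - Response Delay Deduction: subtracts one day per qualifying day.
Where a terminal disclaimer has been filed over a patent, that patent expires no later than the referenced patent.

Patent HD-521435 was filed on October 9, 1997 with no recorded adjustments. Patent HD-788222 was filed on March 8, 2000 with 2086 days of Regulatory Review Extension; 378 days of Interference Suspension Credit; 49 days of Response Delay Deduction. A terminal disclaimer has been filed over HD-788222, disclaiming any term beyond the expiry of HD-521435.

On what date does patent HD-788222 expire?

October 9, 2019

Natural term of HD-788222:
  Base: filing + 22 years → 8 March 2022.
  Regulatory Review Extension: 2086 days claimed exceeds the 1862-day cap, so +1862 days → 13 April 2027.
  Interference Suspension Credit: +378 days → 25 April 2028.
  Response Delay Deduction: −49 days → 7 March 2028.
Expiry of referenced patent HD-521435:
  Base: filing + 22 years → 9 October 2019.
Terminal disclaimer: HD-788222 expires on the earlier of 7 March 2028 and 9 October 2019.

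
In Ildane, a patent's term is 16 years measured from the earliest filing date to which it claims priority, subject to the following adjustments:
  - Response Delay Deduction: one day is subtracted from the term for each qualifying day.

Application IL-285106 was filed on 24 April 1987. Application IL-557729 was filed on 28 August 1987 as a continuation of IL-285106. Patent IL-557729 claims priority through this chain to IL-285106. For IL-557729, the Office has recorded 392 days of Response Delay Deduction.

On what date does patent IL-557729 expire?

March 28, 2002

Earliest priority filing: 24 April 1987.
Base term: 24 April 1987 + 16 years → 24 April 2003.
Response Delay Deduction: −392 days → 28 March 2002.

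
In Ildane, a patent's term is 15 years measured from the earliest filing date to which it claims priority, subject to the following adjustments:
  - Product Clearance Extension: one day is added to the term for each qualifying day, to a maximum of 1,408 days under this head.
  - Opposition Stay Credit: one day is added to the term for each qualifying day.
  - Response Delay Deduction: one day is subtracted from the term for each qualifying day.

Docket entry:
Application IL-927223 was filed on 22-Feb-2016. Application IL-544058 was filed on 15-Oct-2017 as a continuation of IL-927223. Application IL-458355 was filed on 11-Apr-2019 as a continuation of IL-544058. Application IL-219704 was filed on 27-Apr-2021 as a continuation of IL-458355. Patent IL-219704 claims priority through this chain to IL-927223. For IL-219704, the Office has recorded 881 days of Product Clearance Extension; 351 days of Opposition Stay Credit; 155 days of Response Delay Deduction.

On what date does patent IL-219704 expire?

2034-02-03

Earliest priority filing: 22 February 2016.
Base term: 22 February 2016 + 15 years → 22 February 2031.
Product Clearance Extension: 881 days (within the 1408-day cap) → +881 days → 22 July 2033.
Opposition Stay Credit: +351 days → 8 July 2034.
Response Delay Deduction: −155 days → 3 February 2034.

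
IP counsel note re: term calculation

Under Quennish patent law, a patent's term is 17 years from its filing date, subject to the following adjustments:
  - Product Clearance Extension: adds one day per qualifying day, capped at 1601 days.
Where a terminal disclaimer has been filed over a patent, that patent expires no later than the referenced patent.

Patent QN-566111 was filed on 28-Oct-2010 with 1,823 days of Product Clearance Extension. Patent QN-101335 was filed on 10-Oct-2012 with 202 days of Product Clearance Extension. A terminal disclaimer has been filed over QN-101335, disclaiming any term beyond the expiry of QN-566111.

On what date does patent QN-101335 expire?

April 30, 2030

Natural term of QN-101335:
  Base: filing + 17 years → 10 October 2029.
  Product Clearance Extension: 202 days (within the 1601-day cap) → +202 days → 30 April 2030.
Expiry of referenced patent QN-566111:
  Base: filing + 17 years → 28 October 2027.
  Product Clearance Extension: 1823 days claimed exceeds the 1601-day cap, so +1601 days → 16 March 2032.
Terminal disclaimer: QN-101335 expires on the earlier of 30 April 2030 and 16 March 2032.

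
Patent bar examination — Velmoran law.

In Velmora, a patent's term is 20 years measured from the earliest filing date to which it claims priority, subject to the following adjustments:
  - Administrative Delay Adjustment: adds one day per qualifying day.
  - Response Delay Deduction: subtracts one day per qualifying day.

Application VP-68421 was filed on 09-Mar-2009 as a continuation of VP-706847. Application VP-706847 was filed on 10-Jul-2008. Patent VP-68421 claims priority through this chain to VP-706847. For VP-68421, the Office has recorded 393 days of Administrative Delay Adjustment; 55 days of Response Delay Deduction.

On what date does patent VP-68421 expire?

2029-06-13

Earliest priority filing: 10 July 2008.
Base term: 10 July 2008 + 20 years → 10 July 2028.
Administrative Delay Adjustment: +393 days → 7 August 2029.
Response Delay Deduction: −55 days → 13 June 2029.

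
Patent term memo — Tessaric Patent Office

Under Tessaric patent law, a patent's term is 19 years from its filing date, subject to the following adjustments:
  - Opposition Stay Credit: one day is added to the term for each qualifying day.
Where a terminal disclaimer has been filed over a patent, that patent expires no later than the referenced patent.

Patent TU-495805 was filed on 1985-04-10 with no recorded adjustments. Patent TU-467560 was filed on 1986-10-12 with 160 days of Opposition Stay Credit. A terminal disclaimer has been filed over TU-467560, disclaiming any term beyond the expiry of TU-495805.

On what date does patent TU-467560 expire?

April 10, 2004

Natural term of TU-467560:
  Base: filing + 19 years → 12 October 2005.
  Opposition Stay Credit: +160 days → 21 March 2006.
Expiry of referenced patent TU-495805:
  Base: filing + 19 years → 10 April 2004.
Terminal disclaimer: TU-467560 expires on the earlier of 21 March 2006 and 10 April 2004.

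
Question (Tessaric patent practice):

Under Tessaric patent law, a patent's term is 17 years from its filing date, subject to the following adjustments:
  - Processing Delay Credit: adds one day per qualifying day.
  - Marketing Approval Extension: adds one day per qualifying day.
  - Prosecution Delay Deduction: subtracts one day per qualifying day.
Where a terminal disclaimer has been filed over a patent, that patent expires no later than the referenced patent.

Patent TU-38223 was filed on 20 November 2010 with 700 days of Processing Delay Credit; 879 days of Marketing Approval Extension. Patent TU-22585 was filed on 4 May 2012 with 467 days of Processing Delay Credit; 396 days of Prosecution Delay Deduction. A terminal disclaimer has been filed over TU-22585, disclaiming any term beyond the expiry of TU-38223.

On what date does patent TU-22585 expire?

Natural term of TU-22585:
  Base: filing + 17 years → 4 May 2029.
  Processing Delay Credit: +467 days → 14 August 2030.
  Prosecution Delay Deduction: −396 days → 14 July 2029.
Expiry of referenced patent TU-38223:
  Base: filing + 17 years → 20 November 2027.
  Processing Delay Credit: +700 days → 20 October 2029.
  Marketing Approval Extension: +879 days → 17 March 2032.
Terminal disclaimer: TU-22585 expires on the earlier of 14 July 2029 and 17 March 2032.

2029-07-14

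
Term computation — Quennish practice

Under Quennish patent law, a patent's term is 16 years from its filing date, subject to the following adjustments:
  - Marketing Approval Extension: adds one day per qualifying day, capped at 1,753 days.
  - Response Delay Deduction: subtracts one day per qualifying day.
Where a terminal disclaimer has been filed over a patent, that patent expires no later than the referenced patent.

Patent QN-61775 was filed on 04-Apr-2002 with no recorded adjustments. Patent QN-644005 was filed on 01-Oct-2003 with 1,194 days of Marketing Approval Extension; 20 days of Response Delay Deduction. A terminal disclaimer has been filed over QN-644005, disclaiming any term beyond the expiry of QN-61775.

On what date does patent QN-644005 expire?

2018-04-04

Natural term of QN-644005:
  Base: filing + 16 years → 1 October 2019.
  Marketing Approval Extension: 1194 days (within the 1753-day cap) → +1194 days → 7 January 2023.
  Response Delay Deduction: −20 days → 18 December 2022.
Expiry of referenced patent QN-61775:
  Base: filing + 16 years → 4 April 2018.
Terminal disclaimer: QN-644005 expires on the earlier of 18 December 2022 and 4 April 2018.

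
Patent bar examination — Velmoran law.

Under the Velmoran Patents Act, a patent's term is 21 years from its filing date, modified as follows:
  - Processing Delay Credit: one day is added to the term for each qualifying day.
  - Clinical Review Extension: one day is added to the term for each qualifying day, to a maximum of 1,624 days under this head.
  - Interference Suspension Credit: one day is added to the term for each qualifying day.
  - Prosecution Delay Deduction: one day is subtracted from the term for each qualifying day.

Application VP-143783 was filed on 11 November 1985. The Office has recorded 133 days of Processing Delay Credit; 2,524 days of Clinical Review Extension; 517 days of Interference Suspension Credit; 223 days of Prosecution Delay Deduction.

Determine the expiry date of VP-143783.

2012-06-23

Base term: filing date + 21 years → 11 November 2006.
Processing Delay Credit: +133 days → 24 March 2007.
Clinical Review Extension: 2524 days claimed exceeds the 1624-day cap, so +1624 days → 3 September 2011.
Interference Suspension Credit: +517 days → 1 February 2013.
Prosecution Delay Deduction: −223 days → 23 June 2012.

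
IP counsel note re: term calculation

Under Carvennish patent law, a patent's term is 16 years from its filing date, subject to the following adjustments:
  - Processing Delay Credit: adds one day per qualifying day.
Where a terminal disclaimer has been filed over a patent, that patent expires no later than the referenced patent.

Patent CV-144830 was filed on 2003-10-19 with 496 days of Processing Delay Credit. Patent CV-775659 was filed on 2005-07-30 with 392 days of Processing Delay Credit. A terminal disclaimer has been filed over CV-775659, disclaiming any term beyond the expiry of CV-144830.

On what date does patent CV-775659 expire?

Natural term of CV-775659:
  Base: filing + 16 years → 30 July 2021.
  Processing Delay Credit: +392 days → 26 August 2022.
Expiry of referenced patent CV-144830:
  Base: filing + 16 years → 19 October 2019.
  Processing Delay Credit: +496 days → 26 February 2021.
Terminal disclaimer: CV-775659 expires on the earlier of 26 August 2022 and 26 February 2021.

February 26, 2021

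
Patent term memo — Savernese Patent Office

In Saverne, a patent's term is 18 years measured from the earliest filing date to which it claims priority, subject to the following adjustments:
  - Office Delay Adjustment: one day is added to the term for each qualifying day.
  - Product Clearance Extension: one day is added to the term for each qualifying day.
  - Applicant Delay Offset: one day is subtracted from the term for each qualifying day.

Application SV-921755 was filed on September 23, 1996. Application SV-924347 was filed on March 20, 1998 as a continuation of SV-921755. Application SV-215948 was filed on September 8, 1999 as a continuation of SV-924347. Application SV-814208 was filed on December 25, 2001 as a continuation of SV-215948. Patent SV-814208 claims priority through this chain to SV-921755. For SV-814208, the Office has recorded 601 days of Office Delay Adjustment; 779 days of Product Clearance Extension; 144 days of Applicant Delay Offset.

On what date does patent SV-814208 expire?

February 10, 2018

Earliest priority filing: 23 September 1996.
Base term: 23 September 1996 + 18 years → 23 September 2014.
Office Delay Adjustment: +601 days → 16 May 2016.
Product Clearance Extension: +779 days → 4 July 2018.
Applicant Delay Offset: −144 days → 10 February 2018.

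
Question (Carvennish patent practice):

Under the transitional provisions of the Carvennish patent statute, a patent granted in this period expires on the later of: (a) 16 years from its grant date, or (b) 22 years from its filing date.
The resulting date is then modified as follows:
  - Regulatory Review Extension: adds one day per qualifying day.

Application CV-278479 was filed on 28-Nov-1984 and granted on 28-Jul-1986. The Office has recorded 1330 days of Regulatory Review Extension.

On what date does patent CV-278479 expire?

(a) grant + 16 years → 28 July 2002.
(b) filing + 22 years → 28 November 2006.
Later of the two: 28 November 2006.
Regulatory Review Extension: +1330 days → 20 July 2010.

2010-07-20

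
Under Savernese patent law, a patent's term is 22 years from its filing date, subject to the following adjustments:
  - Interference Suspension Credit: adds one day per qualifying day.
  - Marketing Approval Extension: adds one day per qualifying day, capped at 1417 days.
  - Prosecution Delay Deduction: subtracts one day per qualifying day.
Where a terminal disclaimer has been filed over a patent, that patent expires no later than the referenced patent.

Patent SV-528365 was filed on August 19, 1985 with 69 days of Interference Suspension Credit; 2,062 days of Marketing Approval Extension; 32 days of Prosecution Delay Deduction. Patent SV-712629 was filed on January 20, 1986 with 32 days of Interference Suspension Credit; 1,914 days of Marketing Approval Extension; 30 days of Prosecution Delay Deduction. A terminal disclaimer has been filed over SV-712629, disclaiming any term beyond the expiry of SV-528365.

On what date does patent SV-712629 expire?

Natural term of SV-712629:
  Base: filing + 22 years → 20 January 2008.
  Interference Suspension Credit: +32 days → 21 February 2008.
  Marketing Approval Extension: 1914 days claimed exceeds the 1417-day cap, so +1417 days → 8 January 2012.
  Prosecution Delay Deduction: −30 days → 9 December 2011.
Expiry of referenced patent SV-528365:
  Base: filing + 22 years → 19 August 2007.
  Interference Suspension Credit: +69 days → 27 October 2007.
  Marketing Approval Extension: 2062 days claimed exceeds the 1417-day cap, so +1417 days → 13 September 2011.
  Prosecution Delay Deduction: −32 days → 12 August 2011.
Terminal disclaimer: SV-712629 expires on the earlier of 9 December 2011 and 12 August 2011.

2011-08-12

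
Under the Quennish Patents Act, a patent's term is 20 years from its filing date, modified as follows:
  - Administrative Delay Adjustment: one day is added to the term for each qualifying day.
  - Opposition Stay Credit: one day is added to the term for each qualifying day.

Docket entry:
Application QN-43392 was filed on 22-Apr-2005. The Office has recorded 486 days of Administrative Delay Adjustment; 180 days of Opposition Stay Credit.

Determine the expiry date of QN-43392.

February 17, 2027

Base term: filing date + 20 years → 22 April 2025.
Administrative Delay Adjustment: +486 days → 21 August 2026.
Opposition Stay Credit: +180 days → 17 February 2027.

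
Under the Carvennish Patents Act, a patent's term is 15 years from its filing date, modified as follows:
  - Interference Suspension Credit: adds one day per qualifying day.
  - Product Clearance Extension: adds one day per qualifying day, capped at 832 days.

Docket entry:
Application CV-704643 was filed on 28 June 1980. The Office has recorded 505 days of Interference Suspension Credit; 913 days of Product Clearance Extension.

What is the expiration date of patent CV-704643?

February 24, 1999

Base term: filing date + 15 years → 28 June 1995.
Interference Suspension Credit: +505 days → 14 November 1996.
Product Clearance Extension: 913 days claimed exceeds the 832-day cap, so +832 days → 24 February 1999.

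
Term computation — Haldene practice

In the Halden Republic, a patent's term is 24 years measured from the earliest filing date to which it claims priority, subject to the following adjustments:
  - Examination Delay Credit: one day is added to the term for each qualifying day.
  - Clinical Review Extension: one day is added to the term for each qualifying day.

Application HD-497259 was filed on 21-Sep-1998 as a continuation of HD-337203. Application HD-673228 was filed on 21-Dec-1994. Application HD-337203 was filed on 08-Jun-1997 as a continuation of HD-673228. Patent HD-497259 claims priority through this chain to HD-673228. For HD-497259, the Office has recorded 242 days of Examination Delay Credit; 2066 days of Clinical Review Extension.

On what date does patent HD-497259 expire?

Earliest priority filing: 21 December 1994.
Base term: 21 December 1994 + 24 years → 21 December 2018.
Examination Delay Credit: +242 days → 20 August 2019.
Clinical Review Extension: +2066 days → 16 April 2025.

April 16, 2025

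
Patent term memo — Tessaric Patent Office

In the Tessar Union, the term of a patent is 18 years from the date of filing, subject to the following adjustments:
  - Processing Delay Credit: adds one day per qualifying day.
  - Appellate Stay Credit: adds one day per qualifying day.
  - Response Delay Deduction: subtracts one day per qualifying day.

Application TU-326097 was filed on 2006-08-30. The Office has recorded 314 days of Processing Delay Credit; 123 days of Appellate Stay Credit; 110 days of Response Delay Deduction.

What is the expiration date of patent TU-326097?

Base term: filing date + 18 years → 30 August 2024.
Processing Delay Credit: +314 days → 10 July 2025.
Appellate Stay Credit: +123 days → 10 November 2025.
Response Delay Deduction: −110 days → 23 July 2025.

2025-07-23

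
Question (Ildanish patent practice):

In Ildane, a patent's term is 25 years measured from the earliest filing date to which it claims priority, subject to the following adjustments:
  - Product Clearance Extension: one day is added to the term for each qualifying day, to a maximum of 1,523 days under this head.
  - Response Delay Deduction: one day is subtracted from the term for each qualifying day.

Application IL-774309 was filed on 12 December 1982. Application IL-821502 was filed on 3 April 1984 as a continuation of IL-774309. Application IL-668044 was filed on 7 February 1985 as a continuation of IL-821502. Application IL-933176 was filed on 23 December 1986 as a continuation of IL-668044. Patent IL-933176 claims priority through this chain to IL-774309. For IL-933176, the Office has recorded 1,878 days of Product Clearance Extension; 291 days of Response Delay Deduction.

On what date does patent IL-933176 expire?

2011-04-27

Earliest priority filing: 12 December 1982.
Base term: 12 December 1982 + 25 years → 12 December 2007.
Product Clearance Extension: 1878 days claimed exceeds the 1523-day cap, so +1523 days → 12 February 2012.
Response Delay Deduction: −291 days → 27 April 2011.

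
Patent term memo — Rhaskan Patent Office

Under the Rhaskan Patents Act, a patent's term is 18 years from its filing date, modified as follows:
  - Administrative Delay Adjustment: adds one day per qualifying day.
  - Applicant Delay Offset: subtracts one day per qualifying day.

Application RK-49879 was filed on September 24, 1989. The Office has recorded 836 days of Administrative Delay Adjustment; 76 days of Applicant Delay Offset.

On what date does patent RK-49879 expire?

Base term: filing date + 18 years → 24 September 2007.
Administrative Delay Adjustment: +836 days → 7 January 2010.
Applicant Delay Offset: −76 days → 23 October 2009.

2009-10-23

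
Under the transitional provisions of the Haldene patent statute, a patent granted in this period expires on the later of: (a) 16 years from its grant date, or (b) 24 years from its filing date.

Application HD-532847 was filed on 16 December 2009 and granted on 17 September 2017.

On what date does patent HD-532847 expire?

(a) grant + 16 years → 17 September 2033.
(b) filing + 24 years → 16 December 2033.
Later of the two: 16 December 2033.

December 16, 2033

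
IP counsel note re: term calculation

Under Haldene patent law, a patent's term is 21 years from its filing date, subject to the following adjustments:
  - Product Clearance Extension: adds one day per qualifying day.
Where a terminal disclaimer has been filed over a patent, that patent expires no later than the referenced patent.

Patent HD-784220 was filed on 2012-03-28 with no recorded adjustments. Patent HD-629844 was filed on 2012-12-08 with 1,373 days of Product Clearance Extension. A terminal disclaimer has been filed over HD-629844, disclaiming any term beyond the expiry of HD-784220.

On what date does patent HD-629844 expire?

2033-03-28

Natural term of HD-629844:
  Base: filing + 21 years → 8 December 2033.
  Product Clearance Extension: +1373 days → 11 September 2037.
Expiry of referenced patent HD-784220:
  Base: filing + 21 years → 28 March 2033.
Terminal disclaimer: HD-629844 expires on the earlier of 11 September 2037 and 28 March 2033.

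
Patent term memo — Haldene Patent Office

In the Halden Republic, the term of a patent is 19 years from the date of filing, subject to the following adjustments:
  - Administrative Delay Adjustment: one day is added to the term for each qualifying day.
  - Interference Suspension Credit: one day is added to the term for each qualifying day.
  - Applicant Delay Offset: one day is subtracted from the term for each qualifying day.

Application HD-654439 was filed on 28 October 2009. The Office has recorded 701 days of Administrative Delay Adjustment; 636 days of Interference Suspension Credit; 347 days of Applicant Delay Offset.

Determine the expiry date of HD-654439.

July 15, 2031

Base term: filing date + 19 years → 28 October 2028.
Administrative Delay Adjustment: +701 days → 29 September 2030.
Interference Suspension Credit: +636 days → 26 June 2032.
Applicant Delay Offset: −347 days → 15 July 2031.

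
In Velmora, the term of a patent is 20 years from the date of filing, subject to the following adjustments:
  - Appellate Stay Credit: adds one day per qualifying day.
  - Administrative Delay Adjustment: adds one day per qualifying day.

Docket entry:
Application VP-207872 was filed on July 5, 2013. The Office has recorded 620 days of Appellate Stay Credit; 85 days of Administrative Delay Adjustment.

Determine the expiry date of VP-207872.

2035-06-10

Base term: filing date + 20 years → 5 July 2033.
Appellate Stay Credit: +620 days → 17 March 2035.
Administrative Delay Adjustment: +85 days → 10 June 2035.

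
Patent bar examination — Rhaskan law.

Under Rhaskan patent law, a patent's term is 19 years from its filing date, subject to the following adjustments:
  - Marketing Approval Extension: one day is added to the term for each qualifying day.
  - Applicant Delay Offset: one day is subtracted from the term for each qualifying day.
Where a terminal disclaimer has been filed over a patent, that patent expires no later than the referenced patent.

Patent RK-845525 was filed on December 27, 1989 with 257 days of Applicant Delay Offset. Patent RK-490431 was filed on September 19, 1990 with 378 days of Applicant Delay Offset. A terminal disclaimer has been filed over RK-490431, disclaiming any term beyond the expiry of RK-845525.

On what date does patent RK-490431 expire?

April 14, 2008

Natural term of RK-490431:
  Base: filing + 19 years → 19 September 2009.
  Applicant Delay Offset: −378 days → 6 September 2008.
Expiry of referenced patent RK-845525:
  Base: filing + 19 years → 27 December 2008.
  Applicant Delay Offset: −257 days → 14 April 2008.
Terminal disclaimer: RK-490431 expires on the earlier of 6 September 2008 and 14 April 2008.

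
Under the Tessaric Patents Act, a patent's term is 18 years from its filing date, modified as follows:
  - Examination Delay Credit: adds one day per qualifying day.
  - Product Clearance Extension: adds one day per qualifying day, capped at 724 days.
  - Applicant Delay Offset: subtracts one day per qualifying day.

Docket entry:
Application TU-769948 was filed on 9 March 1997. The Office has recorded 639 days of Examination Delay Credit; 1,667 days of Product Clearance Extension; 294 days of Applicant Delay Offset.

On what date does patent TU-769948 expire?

Base term: filing date + 18 years → 9 March 2015.
Examination Delay Credit: +639 days → 7 December 2016.
Product Clearance Extension: 1667 days claimed exceeds the 724-day cap, so +724 days → 1 December 2018.
Applicant Delay Offset: −294 days → 10 February 2018.

February 10, 2018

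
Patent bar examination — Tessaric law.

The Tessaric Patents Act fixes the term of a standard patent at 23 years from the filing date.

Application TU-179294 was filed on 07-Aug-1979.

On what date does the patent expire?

August 7, 2002

Filing date + 23 years → 7 August 2002.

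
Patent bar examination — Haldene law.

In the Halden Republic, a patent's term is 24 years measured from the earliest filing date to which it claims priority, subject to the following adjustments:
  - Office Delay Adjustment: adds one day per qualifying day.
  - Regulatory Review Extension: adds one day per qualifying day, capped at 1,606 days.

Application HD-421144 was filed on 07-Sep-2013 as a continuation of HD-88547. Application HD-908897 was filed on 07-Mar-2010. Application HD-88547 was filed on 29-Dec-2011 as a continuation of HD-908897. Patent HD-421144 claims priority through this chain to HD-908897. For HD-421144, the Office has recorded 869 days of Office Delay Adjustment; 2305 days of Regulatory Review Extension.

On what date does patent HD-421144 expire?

Earliest priority filing: 7 March 2010.
Base term: 7 March 2010 + 24 years → 7 March 2034.
Office Delay Adjustment: +869 days → 23 July 2036.
Regulatory Review Extension: 2305 days claimed exceeds the 1606-day cap, so +1606 days → 15 December 2040.

December 15, 2040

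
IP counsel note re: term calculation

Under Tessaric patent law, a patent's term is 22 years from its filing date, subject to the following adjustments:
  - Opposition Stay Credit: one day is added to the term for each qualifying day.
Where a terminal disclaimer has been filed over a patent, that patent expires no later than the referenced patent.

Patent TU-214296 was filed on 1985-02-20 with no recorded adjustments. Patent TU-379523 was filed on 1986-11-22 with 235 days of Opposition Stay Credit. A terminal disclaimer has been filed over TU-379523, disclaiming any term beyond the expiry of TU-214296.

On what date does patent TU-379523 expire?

2007-02-20

Natural term of TU-379523:
  Base: filing + 22 years → 22 November 2008.
  Opposition Stay Credit: +235 days → 15 July 2009.
Expiry of referenced patent TU-214296:
  Base: filing + 22 years → 20 February 2007.
Terminal disclaimer: TU-379523 expires on the earlier of 15 July 2009 and 20 February 2007.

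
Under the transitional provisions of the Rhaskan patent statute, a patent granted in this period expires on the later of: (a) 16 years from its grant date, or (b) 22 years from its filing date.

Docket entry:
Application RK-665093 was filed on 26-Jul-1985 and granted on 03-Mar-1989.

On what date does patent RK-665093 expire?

(a) grant + 16 years → 3 March 2005.
(b) filing + 22 years → 26 July 2007.
Later of the two: 26 July 2007.

2007-07-26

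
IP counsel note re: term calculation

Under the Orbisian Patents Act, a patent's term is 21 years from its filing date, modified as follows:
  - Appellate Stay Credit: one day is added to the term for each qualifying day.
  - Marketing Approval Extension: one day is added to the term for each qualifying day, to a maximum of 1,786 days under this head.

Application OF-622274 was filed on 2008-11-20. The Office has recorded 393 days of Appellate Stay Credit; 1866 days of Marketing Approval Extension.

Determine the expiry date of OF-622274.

November 8, 2035

Base term: filing date + 21 years → 20 November 2029.
Appellate Stay Credit: +393 days → 18 December 2030.
Marketing Approval Extension: 1866 days claimed exceeds the 1786-day cap, so +1786 days → 8 November 2035.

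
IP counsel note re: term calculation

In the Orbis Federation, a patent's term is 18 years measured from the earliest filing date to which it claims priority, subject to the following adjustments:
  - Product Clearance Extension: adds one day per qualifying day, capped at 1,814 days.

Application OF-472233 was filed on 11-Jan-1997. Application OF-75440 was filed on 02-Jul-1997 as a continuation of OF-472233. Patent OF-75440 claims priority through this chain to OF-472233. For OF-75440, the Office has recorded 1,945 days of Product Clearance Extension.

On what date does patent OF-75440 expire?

December 30, 2019

Earliest priority filing: 11 January 1997.
Base term: 11 January 1997 + 18 years → 11 January 2015.
Product Clearance Extension: 1945 days claimed exceeds the 1814-day cap, so +1814 days → 30 December 2019.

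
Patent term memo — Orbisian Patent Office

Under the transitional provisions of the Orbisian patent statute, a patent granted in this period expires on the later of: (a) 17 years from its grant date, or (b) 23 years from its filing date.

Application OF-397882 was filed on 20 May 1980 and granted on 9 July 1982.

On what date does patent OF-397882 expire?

(a) grant + 17 years → 9 July 1999.
(b) filing + 23 years → 20 May 2003.
Later of the two: 20 May 2003.

May 20, 2003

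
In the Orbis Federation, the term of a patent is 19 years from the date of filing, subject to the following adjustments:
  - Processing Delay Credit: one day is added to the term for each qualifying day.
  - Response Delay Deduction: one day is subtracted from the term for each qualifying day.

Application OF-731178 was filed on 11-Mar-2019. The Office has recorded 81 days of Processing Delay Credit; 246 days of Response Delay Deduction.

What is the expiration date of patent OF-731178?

Base term: filing date + 19 years → 11 March 2038.
Processing Delay Credit: +81 days → 31 May 2038.
Response Delay Deduction: −246 days → 27 September 2037.

September 27, 2037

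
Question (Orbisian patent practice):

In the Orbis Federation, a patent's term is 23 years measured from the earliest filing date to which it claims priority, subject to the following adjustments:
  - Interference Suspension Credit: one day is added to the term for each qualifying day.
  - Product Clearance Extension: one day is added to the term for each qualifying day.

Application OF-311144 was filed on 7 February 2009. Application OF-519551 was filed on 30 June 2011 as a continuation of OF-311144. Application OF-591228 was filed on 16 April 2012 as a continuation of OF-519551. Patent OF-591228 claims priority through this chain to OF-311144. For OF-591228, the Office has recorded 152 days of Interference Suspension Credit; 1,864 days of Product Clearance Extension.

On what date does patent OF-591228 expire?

Earliest priority filing: 7 February 2009.
Base term: 7 February 2009 + 23 years → 7 February 2032.
Interference Suspension Credit: +152 days → 8 July 2032.
Product Clearance Extension: +1864 days → 15 August 2037.

August 15, 2037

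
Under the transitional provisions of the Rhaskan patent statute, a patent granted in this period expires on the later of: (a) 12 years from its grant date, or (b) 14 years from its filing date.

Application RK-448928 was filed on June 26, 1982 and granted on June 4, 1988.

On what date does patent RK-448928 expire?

(a) grant + 12 years → 4 June 2000.
(b) filing + 14 years → 26 June 1996.
Later of the two: 4 June 2000.

June 4, 2000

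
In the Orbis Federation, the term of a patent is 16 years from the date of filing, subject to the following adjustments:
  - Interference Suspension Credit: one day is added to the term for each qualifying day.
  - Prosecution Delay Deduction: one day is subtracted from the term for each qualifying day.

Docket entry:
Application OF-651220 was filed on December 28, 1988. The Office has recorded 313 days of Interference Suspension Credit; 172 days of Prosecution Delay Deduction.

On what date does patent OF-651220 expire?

2005-05-18

Base term: filing date + 16 years → 28 December 2004.
Interference Suspension Credit: +313 days → 6 November 2005.
Prosecution Delay Deduction: −172 days → 18 May 2005.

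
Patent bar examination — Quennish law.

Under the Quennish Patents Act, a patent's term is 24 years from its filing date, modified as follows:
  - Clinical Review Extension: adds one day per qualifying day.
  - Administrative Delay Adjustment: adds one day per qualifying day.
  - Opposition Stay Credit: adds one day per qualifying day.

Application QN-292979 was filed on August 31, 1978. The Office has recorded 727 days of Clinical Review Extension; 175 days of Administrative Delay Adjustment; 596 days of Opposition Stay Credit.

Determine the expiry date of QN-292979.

October 7, 2006

Base term: filing date + 24 years → 31 August 2002.
Clinical Review Extension: +727 days → 27 August 2004.
Administrative Delay Adjustment: +175 days → 18 February 2005.
Opposition Stay Credit: +596 days → 7 October 2006.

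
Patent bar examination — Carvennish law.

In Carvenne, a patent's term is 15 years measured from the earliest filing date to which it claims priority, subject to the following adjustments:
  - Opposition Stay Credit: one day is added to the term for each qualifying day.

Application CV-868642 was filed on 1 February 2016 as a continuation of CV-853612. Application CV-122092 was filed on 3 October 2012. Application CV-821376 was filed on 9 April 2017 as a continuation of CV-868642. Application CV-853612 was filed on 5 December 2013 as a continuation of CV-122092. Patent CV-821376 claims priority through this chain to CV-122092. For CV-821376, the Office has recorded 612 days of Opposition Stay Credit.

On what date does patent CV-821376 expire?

Earliest priority filing: 3 October 2012.
Base term: 3 October 2012 + 15 years → 3 October 2027.
Opposition Stay Credit: +612 days → 6 June 2029.

June 6, 2029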